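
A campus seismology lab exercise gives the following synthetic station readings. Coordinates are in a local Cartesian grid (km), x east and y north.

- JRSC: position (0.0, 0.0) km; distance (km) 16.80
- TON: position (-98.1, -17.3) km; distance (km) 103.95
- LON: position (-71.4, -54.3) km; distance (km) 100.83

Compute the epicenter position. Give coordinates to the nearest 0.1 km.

x ≈ 0.1 km, y ≈ 16.8 km

Circle about each station: x² + y² = 16.80²; (x + 98.1)² + (y + 17.3)² = 103.95²; (x + 71.4)² + (y + 54.3)² = 100.83².
Subtracting the JRSC equation from the TON and LON equations removes the quadratic terms:
-196.2 x − 34.6 y = -600.46
-142.8 x − 108.6 y = -1838.00
Solving the 2×2 system: x ≈ 0.1, y ≈ 16.8 km.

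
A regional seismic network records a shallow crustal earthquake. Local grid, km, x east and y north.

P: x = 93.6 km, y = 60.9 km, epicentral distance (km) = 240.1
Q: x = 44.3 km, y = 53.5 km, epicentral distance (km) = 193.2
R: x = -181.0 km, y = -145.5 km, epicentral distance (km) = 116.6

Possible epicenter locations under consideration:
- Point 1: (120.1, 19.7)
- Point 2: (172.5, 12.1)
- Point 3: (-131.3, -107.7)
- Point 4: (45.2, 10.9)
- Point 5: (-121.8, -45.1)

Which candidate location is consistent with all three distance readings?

For each candidate, compare |candidate − station| to the reported distance:
Point 1: residuals P 191.1, Q 110.2, R 226.8 → max 226.8 km
Point 2: residuals P 147.3, Q 58.5, R 270.4 → max 270.4 km
Point 3: residuals P 41.0, Q 45.2, R 54.2 → max 54.2 km
Point 4: residuals P 170.5, Q 150.6, R 158.4 → max 170.5 km
Point 5: residuals P 0.0, Q 0.0, R 0.0 → max 0.0 km
Only Point 5 has all residuals ≈ 0.

Point 5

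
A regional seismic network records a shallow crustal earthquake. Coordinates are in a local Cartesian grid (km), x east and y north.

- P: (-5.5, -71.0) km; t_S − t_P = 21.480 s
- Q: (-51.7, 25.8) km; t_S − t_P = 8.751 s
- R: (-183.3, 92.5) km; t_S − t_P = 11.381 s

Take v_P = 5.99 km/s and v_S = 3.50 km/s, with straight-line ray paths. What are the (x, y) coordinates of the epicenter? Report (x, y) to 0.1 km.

-87.5 km east, 90.2 km north

Distance from S−P lag: d = Δt · v_P v_S / (v_P − v_S) = Δt · (5.99·3.50)/(5.99−3.50) ≈ 8.4197·Δt.
So d_P = 180.85, d_Q = 73.68, d_R = 95.82 km.
Circle about each station: (x + 5.5)² + (y + 71.0)² = 180.85²; (x + 51.7)² + (y − 25.8)² = 73.68²; (x + 183.3)² + (y − 92.5)² = 95.82².
Subtracting the P equation from the Q and R equations removes the quadratic terms:
-92.4 x + 193.6 y = 25545.26
-355.6 x + 327.0 y = 60609.14
Solving the 2×2 system: x ≈ -87.5, y ≈ 90.2 km.
Check against P (with the unrounded x, y): √((x + 5.5)²+(y + 71.0)²) = 180.85 ≈ 180.85 km. ✓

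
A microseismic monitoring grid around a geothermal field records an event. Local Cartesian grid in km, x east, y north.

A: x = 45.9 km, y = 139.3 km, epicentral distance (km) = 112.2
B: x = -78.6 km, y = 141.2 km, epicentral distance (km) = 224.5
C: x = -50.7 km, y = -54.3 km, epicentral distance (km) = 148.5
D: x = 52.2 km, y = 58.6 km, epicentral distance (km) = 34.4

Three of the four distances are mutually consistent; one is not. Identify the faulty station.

Solve using three stations at a time. Using A, C, D (subtract circle equations pairwise → linear system) gives (x, y) ≈ (71.6, 30.0).
Distances from that point to each station vs reported:
  A: calculated 112.2 vs reported 112.2 → residual 0.0 km
  B: calculated 186.8 vs reported 224.5 → residual 37.7 km
  C: calculated 148.5 vs reported 148.5 → residual 0.0 km
  D: calculated 34.5 vs reported 34.4 → residual 0.1 km
A, C, D are mutually consistent (residuals ≈ 0); B is off by 37.7 km.

B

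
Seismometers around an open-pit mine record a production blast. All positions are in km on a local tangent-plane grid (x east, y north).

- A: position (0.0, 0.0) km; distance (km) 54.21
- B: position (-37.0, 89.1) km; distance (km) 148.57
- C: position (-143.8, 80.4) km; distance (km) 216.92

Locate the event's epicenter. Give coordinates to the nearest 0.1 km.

Circle about each station: x² + y² = 54.21²; (x + 37.0)² + (y − 89.1)² = 148.57²; (x + 143.8)² + (y − 80.4)² = 216.92².
Subtracting the A equation from the B and C equations removes the quadratic terms:
-74.0 x + 178.2 y = -9826.51
-287.6 x + 160.8 y = -16972.96
Solving the 2×2 system: x ≈ 36.7, y ≈ -39.9 km.
Check against A (with the unrounded x, y): √(x²+y²) = 54.22 ≈ 54.21 km. ✓

x ≈ 36.7 km, y ≈ -39.9 km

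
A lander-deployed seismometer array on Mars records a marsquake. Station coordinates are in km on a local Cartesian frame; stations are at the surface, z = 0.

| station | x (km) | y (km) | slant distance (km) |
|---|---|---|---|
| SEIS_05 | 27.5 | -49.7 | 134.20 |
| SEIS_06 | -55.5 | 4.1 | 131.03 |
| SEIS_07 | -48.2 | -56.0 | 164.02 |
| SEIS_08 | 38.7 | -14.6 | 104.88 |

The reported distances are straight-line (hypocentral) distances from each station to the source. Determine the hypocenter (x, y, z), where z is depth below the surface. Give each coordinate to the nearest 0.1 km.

Each station gives a sphere (x−x_i)² + (y−y_i)² + z² = d_i² (stations at z=0).
Subtracting the SEIS_05 sphere from SEIS_06 and SEIS_07: z² cancels, leaving linear equations in x and y:
-166.0 x + 107.6 y = 711.50
-151.4 x − 12.6 y = -6660.02
Solving: x ≈ 38.497, y ≈ 66.003 km (keep extra digits for the depth step; rounded: 38.5, 66.0).
Then from the SEIS_05 sphere: z² = 134.20² − (x − 27.5)² − (y + 49.7)² with x = 38.497, y = 66.003, so z ≈ 67.093 ≈ 67.1 km.

(38.5, 66.0, 67.1)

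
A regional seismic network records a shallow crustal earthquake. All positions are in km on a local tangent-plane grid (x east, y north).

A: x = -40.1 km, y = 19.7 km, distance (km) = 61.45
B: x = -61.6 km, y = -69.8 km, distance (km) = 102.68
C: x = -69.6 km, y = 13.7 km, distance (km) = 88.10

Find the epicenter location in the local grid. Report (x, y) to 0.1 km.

16.8 km east, -3.5 km north

Circle about each station: (x + 40.1)² + (y − 19.7)² = 61.45²; (x + 61.6)² + (y + 69.8)² = 102.68²; (x + 69.6)² + (y − 13.7)² = 88.10².
Subtracting the A equation from the B and C equations removes the quadratic terms:
-43.0 x − 179.0 y = -96.58
-59.0 x − 12.0 y = -949.76
Solving the 2×2 system: x ≈ 16.8, y ≈ -3.5 km.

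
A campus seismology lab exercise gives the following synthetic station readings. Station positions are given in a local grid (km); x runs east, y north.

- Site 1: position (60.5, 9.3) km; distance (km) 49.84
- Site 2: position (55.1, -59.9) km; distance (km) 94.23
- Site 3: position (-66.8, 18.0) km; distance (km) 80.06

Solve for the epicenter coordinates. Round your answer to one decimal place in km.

Circle about each station: (x − 60.5)² + (y − 9.3)² = 49.84²; (x − 55.1)² + (y + 59.9)² = 94.23²; (x + 66.8)² + (y − 18.0)² = 80.06².
Subtracting the Site 1 equation from the Site 2 and Site 3 equations removes the quadratic terms:
-10.8 x − 138.4 y = -3517.99
-254.6 x + 17.4 y = -2886.08
Solving the 2×2 system: x ≈ 13.0, y ≈ 24.4 km.

x ≈ 13.0 km, y ≈ 24.4 km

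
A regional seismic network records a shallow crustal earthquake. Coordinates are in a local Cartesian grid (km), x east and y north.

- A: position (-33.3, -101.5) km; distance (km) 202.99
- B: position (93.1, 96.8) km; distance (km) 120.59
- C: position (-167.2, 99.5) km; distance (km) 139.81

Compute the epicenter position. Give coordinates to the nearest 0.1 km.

Circle about each station: (x + 33.3)² + (y + 101.5)² = 202.99²; (x − 93.1)² + (y − 96.8)² = 120.59²; (x + 167.2)² + (y − 99.5)² = 139.81².
Subtracting the A equation from the B and C equations removes the quadratic terms:
252.8 x + 396.6 y = 33289.70
-267.8 x + 402.0 y = 48103.05
Solving the 2×2 system: x ≈ -27.4, y ≈ 101.4 km.
Check against A (with the unrounded x, y): √((x + 33.3)²+(y + 101.5)²) = 202.99 ≈ 202.99 km. ✓

-27.4 km east, 101.4 km north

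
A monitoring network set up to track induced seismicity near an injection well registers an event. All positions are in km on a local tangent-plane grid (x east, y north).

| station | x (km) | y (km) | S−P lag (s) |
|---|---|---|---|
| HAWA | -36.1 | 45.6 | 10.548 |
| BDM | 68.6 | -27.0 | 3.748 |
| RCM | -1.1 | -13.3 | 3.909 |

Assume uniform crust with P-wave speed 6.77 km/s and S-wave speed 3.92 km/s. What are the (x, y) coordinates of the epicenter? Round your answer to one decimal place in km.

Distance from S−P lag: d = Δt · v_P v_S / (v_P − v_S) = Δt · (6.77·3.92)/(6.77−3.92) ≈ 9.3117·Δt.
So d_HAWA = 98.22, d_BDM = 34.90, d_RCM = 36.40 km.
Circle about each station: (x + 36.1)² + (y − 45.6)² = 98.22²; (x − 68.6)² + (y + 27.0)² = 34.90²; (x + 1.1)² + (y + 13.3)² = 36.40².
Subtracting the HAWA equation from the BDM and RCM equations removes the quadratic terms:
209.4 x − 145.2 y = 10481.55
70.0 x − 117.8 y = 5117.74
Solving the 2×2 system: x ≈ 33.9, y ≈ -23.3 km.
Check against HAWA (with the unrounded x, y): √((x + 36.1)²+(y − 45.6)²) = 98.22 ≈ 98.22 km. ✓

x ≈ 33.9 km, y ≈ -23.3 km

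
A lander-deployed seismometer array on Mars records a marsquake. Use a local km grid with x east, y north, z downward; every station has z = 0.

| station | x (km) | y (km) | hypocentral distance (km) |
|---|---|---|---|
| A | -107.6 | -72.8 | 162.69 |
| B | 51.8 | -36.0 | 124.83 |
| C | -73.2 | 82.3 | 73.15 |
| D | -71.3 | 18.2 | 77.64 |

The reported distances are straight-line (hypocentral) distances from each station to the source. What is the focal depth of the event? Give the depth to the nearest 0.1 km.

Each station gives a sphere (x−x_i)² + (y−y_i)² + z² = d_i² (stations at z=0).
Subtracting the A sphere from B and C: z² cancels, leaving linear equations in x and y:
318.8 x + 73.6 y = -2012.85
68.8 x + 310.2 y = 16371.04
Solving: x ≈ -19.496, y ≈ 57.100 km (keep extra digits for the depth step; rounded: -19.5, 57.1).
Then from the A sphere: z² = 162.69² − (x + 107.6)² − (y + 72.8)² with x = -19.496, y = 57.100, so z ≈ 42.798 ≈ 42.8 km.

42.8 km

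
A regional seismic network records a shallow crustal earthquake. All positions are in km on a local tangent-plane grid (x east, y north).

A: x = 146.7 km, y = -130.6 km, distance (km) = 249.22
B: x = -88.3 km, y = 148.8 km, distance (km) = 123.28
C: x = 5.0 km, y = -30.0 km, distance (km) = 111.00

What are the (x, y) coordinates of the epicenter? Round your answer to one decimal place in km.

Circle about each station: (x − 146.7)² + (y + 130.6)² = 249.22²; (x + 88.3)² + (y − 148.8)² = 123.28²; (x − 5.0)² + (y + 30.0)² = 111.00².
Subtracting the A equation from the B and C equations removes the quadratic terms:
-470.0 x + 558.8 y = 38273.73
-283.4 x + 201.2 y = 12137.36
Solving the 2×2 system: x ≈ 14.4, y ≈ 80.6 km.

14.4 km east, 80.6 km north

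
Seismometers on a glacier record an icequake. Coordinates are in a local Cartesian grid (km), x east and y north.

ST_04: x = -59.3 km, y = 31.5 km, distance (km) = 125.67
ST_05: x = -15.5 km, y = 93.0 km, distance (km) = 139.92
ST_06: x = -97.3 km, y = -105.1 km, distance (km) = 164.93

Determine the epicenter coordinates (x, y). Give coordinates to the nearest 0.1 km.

Circle about each station: (x + 59.3)² + (y − 31.5)² = 125.67²; (x + 15.5)² + (y − 93.0)² = 139.92²; (x + 97.3)² + (y + 105.1)² = 164.93².
Subtracting pairs of circle equations eliminates x²+y² and gives linear equations (the radical axes):
87.6 x + 123.0 y = 595.85
-76.0 x − 273.2 y = 4595.60
Solving the 2×2 system: x ≈ 49.9, y ≈ -30.7 km.
Check against ST_04 (with the unrounded x, y): √((x + 59.3)²+(y − 31.5)²) = 125.69 ≈ 125.67 km. ✓

49.9 km east, -30.7 km north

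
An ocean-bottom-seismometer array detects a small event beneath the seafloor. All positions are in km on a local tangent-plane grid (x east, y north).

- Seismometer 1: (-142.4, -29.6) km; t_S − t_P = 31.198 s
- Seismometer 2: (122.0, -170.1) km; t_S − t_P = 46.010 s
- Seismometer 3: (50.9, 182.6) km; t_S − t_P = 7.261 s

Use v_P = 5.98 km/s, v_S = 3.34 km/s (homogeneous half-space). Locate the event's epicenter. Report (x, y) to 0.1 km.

Distance from S−P lag: d = Δt · v_P v_S / (v_P − v_S) = Δt · (5.98·3.34)/(5.98−3.34) ≈ 7.5656·Δt.
So d_Seismometer 1 = 236.03, d_Seismometer 2 = 348.09, d_Seismometer 3 = 54.93 km.
Circle about each station: (x + 142.4)² + (y + 29.6)² = 236.03²; (x − 122.0)² + (y + 170.1)² = 348.09²; (x − 50.9)² + (y − 182.6)² = 54.93².
Subtracting the Seismometer 1 equation from the Seismometer 2 and Seismometer 3 equations removes the quadratic terms:
528.8 x − 281.0 y = -42792.40
386.6 x + 424.4 y = 67472.51
Solving the 2×2 system: x ≈ 2.4, y ≈ 156.8 km.

2.4 km east, 156.8 km north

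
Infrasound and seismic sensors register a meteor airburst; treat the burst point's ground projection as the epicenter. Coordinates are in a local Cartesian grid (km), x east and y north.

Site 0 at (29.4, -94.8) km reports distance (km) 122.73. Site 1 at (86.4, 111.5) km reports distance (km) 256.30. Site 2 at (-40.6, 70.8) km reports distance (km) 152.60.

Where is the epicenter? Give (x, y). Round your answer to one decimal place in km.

Circle about each station: (x − 29.4)² + (y + 94.8)² = 122.73²; (x − 86.4)² + (y − 111.5)² = 256.30²; (x + 40.6)² + (y − 70.8)² = 152.60².
Subtracting pairs of circle equations eliminates x²+y² and gives linear equations (the radical axes):
114.0 x + 412.6 y = -40581.23
-140.0 x + 331.2 y = -11414.51
Solving the 2×2 system: x ≈ -91.4, y ≈ -73.1 km.

(-91.4, -73.1)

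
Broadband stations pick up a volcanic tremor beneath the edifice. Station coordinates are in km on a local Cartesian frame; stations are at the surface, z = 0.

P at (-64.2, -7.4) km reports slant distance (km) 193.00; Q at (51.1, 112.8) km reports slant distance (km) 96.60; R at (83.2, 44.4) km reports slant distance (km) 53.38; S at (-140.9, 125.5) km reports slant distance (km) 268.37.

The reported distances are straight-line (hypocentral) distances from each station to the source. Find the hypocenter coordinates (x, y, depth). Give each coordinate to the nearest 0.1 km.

Each station gives a sphere (x−x_i)² + (y−y_i)² + z² = d_i² (stations at z=0).
Subtracting the P sphere from Q and R: z² cancels, leaving linear equations in x and y:
230.6 x + 240.4 y = 39076.09
294.8 x + 103.6 y = 39116.78
Solving: x ≈ 113.994, y ≈ 53.200 km (keep extra digits for the depth step; rounded: 114.0, 53.2).
Then from the P sphere: z² = 193.00² − (x + 64.2)² − (y + 7.4)² with x = 113.994, y = 53.200, so z ≈ 42.703 ≈ 42.7 km.
Check against S (with the unrounded solution): distance 268.37 ≈ 268.37 km. ✓

(114.0, 53.2, 42.7)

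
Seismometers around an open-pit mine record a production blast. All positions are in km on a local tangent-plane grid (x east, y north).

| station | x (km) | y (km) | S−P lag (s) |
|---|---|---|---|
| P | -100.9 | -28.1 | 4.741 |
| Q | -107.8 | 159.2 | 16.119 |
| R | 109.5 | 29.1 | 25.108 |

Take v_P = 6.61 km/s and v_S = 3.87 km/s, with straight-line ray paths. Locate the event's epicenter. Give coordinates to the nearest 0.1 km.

x ≈ -124.1 km, y ≈ 9.6 km

Distance from S−P lag: d = Δt · v_P v_S / (v_P − v_S) = Δt · (6.61·3.87)/(6.61−3.87) ≈ 9.3360·Δt.
So d_P = 44.26, d_Q = 150.49, d_R = 234.41 km.
Circle about each station: (x + 100.9)² + (y + 28.1)² = 44.26²; (x + 107.8)² + (y − 159.2)² = 150.49²; (x − 109.5)² + (y − 29.1)² = 234.41².
Subtracting pairs of circle equations eliminates x²+y² and gives linear equations (the radical axes):
-13.8 x + 374.6 y = 5306.77
420.8 x + 114.4 y = -51122.46
Solving the 2×2 system: x ≈ -124.1, y ≈ 9.6 km.
Check against P (with the unrounded x, y): √((x + 100.9)²+(y + 28.1)²) = 44.26 ≈ 44.26 km. ✓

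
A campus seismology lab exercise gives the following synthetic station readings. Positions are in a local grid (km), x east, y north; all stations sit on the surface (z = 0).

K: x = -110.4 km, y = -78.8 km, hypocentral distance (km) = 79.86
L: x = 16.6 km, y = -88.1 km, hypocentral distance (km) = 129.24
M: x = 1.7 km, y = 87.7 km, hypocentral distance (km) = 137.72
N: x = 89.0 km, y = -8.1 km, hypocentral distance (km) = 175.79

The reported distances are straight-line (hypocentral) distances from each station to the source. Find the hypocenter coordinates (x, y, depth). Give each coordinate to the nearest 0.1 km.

Each station gives a sphere (x−x_i)² + (y−y_i)² + z² = d_i² (stations at z=0).
Subtracting the K sphere from L and M: z² cancels, leaving linear equations in x and y:
254.0 x − 18.6 y = -20685.79
224.2 x + 333.0 y = -23292.60
Solving: x ≈ -82.495, y ≈ -14.406 km (keep extra digits for the depth step; rounded: -82.5, -14.4).
Then from the K sphere: z² = 79.86² − (x + 110.4)² − (y + 78.8)² with x = -82.495, y = -14.406, so z ≈ 38.110 ≈ 38.1 km.
Check against N (with the unrounded solution): distance 175.79 ≈ 175.79 km. ✓

x ≈ -82.5 km, y ≈ -14.4 km, depth ≈ 38.1 km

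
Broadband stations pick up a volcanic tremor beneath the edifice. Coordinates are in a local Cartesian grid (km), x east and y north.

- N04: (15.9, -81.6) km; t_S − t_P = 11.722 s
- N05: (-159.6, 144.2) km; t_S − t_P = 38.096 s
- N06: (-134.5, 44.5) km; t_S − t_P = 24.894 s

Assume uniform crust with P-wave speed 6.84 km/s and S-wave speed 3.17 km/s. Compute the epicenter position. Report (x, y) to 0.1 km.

Distance from S−P lag: d = Δt · v_P v_S / (v_P − v_S) = Δt · (6.84·3.17)/(6.84−3.17) ≈ 5.9081·Δt.
So d_N04 = 69.25, d_N05 = 225.08, d_N06 = 147.08 km.
Circle about each station: (x − 15.9)² + (y + 81.6)² = 69.25²; (x + 159.6)² + (y − 144.2)² = 225.08²; (x + 134.5)² + (y − 44.5)² = 147.08².
Subtracting the N04 equation from the N05 and N06 equations removes the quadratic terms:
-351.0 x + 451.6 y = -6511.01
-300.8 x + 252.2 y = -3677.83
Solving the 2×2 system: x ≈ 0.4, y ≈ -14.1 km.
Check against N04 (with the unrounded x, y): √((x − 15.9)²+(y + 81.6)²) = 69.25 ≈ 69.25 km. ✓

x ≈ 0.4 km, y ≈ -14.1 km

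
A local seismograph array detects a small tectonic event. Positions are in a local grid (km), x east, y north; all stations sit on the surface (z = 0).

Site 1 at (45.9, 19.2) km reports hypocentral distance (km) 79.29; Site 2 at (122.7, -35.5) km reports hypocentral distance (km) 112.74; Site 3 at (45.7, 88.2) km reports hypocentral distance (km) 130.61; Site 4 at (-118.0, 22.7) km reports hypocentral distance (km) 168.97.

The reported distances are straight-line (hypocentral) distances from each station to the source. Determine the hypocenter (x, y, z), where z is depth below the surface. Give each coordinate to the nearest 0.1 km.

Each station gives a sphere (x−x_i)² + (y−y_i)² + z² = d_i² (stations at z=0).
Subtracting the Site 1 sphere from Site 2 and Site 3: z² cancels, leaving linear equations in x and y:
153.6 x − 109.4 y = 7416.69
-0.4 x + 138.0 y = -3379.79
Solving: x ≈ 30.906, y ≈ -24.402 km (keep extra digits for the depth step; rounded: 30.9, -24.4).
Then from the Site 1 sphere: z² = 79.29² − (x − 45.9)² − (y − 19.2)² with x = 30.906, y = -24.402, so z ≈ 64.505 ≈ 64.5 km.

(30.9, -24.4, 64.5)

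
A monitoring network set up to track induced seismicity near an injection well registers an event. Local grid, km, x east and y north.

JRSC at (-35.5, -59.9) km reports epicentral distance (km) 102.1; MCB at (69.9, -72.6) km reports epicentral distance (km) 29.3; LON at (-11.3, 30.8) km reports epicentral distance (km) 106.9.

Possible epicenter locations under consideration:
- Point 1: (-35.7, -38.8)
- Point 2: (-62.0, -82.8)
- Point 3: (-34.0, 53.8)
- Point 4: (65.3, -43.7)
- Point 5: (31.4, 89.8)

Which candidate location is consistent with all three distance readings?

Point 4

For each candidate, compare |candidate − station| to the reported distance:
Point 1: residuals JRSC 81.0, MCB 81.6, LON 33.1 → max 81.6 km
Point 2: residuals JRSC 67.1, MCB 103.0, LON 17.5 → max 103.0 km
Point 3: residuals JRSC 11.6, MCB 134.3, LON 74.6 → max 134.3 km
Point 4: residuals JRSC 0.0, MCB 0.0, LON 0.0 → max 0.0 km
Point 5: residuals JRSC 61.9, MCB 137.6, LON 34.1 → max 137.6 km
Only Point 4 has all residuals ≈ 0.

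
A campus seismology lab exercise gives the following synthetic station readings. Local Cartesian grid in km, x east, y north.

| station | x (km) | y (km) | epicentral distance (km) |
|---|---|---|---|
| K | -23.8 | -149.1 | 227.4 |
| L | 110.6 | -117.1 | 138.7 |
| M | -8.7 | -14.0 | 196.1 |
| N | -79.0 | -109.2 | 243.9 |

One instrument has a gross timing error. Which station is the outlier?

Solve using three stations at a time. Using K, L, N (subtract circle equations pairwise → linear system) gives (x, y) ≈ (127.5, 20.9).
Distances from that point to each station vs reported:
  K: calculated 227.6 vs reported 227.4 → residual 0.2 km
  L: calculated 139.1 vs reported 138.7 → residual 0.4 km
  M: calculated 140.6 vs reported 196.1 → residual 55.5 km
  N: calculated 244.1 vs reported 243.9 → residual 0.2 km
K, L, N are mutually consistent (residuals ≈ 0); M is off by 55.5 km.

M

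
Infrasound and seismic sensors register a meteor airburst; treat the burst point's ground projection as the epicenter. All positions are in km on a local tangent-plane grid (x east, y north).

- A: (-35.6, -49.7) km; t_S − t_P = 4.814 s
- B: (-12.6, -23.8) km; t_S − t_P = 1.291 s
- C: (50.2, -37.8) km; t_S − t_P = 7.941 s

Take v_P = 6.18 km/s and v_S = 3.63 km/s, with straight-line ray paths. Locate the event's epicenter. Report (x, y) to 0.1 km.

Distance from S−P lag: d = Δt · v_P v_S / (v_P − v_S) = Δt · (6.18·3.63)/(6.18−3.63) ≈ 8.7974·Δt.
So d_A = 42.35, d_B = 11.36, d_C = 69.86 km.
Circle about each station: (x + 35.6)² + (y + 49.7)² = 42.35²; (x + 12.6)² + (y + 23.8)² = 11.36²; (x − 50.2)² + (y + 37.8)² = 69.86².
Subtracting pairs of circle equations eliminates x²+y² and gives linear equations (the radical axes):
46.0 x + 51.8 y = -1347.78
171.6 x + 23.8 y = -2875.47
Solving the 2×2 system: x ≈ -15.0, y ≈ -12.7 km.

(-15.0, -12.7)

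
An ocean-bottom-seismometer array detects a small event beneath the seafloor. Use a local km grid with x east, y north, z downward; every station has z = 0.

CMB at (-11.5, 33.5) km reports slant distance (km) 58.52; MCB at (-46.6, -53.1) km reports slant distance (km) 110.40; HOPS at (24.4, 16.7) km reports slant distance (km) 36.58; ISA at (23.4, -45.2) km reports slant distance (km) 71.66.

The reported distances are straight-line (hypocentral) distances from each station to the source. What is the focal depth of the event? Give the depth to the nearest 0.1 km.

Each station gives a sphere (x−x_i)² + (y−y_i)² + z² = d_i² (stations at z=0).
Subtracting the CMB sphere from MCB and HOPS: z² cancels, leaving linear equations in x and y:
-70.2 x − 173.2 y = -5026.90
71.8 x − 33.6 y = 1706.24
Solving: x ≈ 31.392, y ≈ 16.300 km (keep extra digits for the depth step; rounded: 31.4, 16.3).
Then from the CMB sphere: z² = 58.52² − (x + 11.5)² − (y − 33.5)² with x = 31.392, y = 16.300, so z ≈ 35.903 ≈ 35.9 km.

z ≈ 35.9 km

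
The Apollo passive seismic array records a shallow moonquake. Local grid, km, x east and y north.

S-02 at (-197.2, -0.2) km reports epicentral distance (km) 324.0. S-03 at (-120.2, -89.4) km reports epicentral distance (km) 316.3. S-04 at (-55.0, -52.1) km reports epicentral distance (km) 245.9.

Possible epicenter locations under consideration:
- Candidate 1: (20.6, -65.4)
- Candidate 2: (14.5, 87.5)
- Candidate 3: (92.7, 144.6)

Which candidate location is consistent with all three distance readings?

Candidate 3

For each candidate, compare |candidate − station| to the reported distance:
Candidate 1: residuals S-02 96.7, S-03 173.5, S-04 169.1 → max 173.5 km
Candidate 2: residuals S-02 94.9, S-03 94.0, S-04 90.0 → max 94.9 km
Candidate 3: residuals S-02 0.1, S-03 0.1, S-04 0.1 → max 0.1 km
Only Candidate 3 has all residuals ≈ 0.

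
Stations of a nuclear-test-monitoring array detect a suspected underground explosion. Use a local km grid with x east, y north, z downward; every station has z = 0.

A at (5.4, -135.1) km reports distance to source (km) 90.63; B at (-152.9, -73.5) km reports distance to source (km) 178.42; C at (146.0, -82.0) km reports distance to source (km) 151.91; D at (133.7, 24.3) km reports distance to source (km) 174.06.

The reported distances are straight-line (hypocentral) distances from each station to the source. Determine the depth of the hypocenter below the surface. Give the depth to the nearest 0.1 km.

69.9 km

Each station gives a sphere (x−x_i)² + (y−y_i)² + z² = d_i² (stations at z=0).
Subtracting the A sphere from B and C: z² cancels, leaving linear equations in x and y:
-316.6 x + 123.2 y = -13120.41
281.2 x + 106.2 y = -5104.02
Solving: x ≈ 11.200, y ≈ -77.716 km (keep extra digits for the depth step; rounded: 11.2, -77.7).
Then from the A sphere: z² = 90.63² − (x − 5.4)² − (y + 135.1)² with x = 11.200, y = -77.716, so z ≈ 69.909 ≈ 69.9 km.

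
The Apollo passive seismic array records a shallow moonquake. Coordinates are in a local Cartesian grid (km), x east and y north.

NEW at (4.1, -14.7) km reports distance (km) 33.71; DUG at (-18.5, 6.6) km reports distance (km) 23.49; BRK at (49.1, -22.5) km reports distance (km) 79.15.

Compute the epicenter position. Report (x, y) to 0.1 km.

x ≈ -29.6 km, y ≈ -14.1 km

Circle about each station: (x − 4.1)² + (y + 14.7)² = 33.71²; (x + 18.5)² + (y − 6.6)² = 23.49²; (x − 49.1)² + (y + 22.5)² = 79.15².
Subtracting pairs of circle equations eliminates x²+y² and gives linear equations (the radical axes):
-45.2 x + 42.6 y = 737.49
90.0 x − 15.6 y = -2444.20
Solving the 2×2 system: x ≈ -29.6, y ≈ -14.1 km.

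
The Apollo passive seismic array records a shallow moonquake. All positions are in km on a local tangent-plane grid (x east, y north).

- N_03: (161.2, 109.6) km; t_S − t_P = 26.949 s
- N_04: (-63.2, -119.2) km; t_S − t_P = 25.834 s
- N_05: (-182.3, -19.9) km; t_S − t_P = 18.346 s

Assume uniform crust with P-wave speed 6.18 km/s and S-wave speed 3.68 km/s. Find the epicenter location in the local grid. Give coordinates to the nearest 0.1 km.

Distance from S−P lag: d = Δt · v_P v_S / (v_P − v_S) = Δt · (6.18·3.68)/(6.18−3.68) ≈ 9.0970·Δt.
So d_N_03 = 245.15, d_N_04 = 235.01, d_N_05 = 166.89 km.
Circle about each station: (x − 161.2)² + (y − 109.6)² = 245.15²; (x + 63.2)² + (y + 119.2)² = 235.01²; (x + 182.3)² + (y + 19.9)² = 166.89².
Subtracting the N_03 equation from the N_04 and N_05 equations removes the quadratic terms:
-448.8 x − 457.6 y = -14925.90
-687.0 x − 259.0 y = 27877.95
Solving the 2×2 system: x ≈ -83.9, y ≈ 114.9 km.
Check against N_03 (with the unrounded x, y): √((x − 161.2)²+(y − 109.6)²) = 245.15 ≈ 245.15 km. ✓

-83.9 km east, 114.9 km north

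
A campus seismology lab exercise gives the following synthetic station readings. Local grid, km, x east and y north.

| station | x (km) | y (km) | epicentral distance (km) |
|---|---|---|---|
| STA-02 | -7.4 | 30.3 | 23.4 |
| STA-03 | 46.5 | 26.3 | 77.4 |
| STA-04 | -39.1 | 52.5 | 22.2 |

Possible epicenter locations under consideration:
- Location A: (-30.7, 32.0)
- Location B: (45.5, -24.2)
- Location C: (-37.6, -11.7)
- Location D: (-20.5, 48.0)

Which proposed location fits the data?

For each candidate, compare |candidate − station| to the reported distance:
Location A: residuals STA-02 0.0, STA-03 0.0, STA-04 0.0 → max 0.0 km
Location B: residuals STA-02 52.6, STA-03 26.9, STA-04 92.0 → max 92.0 km
Location C: residuals STA-02 28.3, STA-03 14.9, STA-04 42.0 → max 42.0 km
Location D: residuals STA-02 1.4, STA-03 7.0, STA-04 3.1 → max 7.0 km
Only Location A has all residuals ≈ 0.

Location A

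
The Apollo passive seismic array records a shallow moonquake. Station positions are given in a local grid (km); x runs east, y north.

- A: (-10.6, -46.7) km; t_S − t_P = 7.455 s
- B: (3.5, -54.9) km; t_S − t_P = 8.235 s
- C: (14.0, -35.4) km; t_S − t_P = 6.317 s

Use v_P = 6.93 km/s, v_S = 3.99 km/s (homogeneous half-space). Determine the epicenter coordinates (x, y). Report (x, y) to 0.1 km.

x ≈ 0.7 km, y ≈ 22.5 km

Distance from S−P lag: d = Δt · v_P v_S / (v_P − v_S) = Δt · (6.93·3.99)/(6.93−3.99) ≈ 9.4050·Δt.
So d_A = 70.11, d_B = 77.45, d_C = 59.41 km.
Circle about each station: (x + 10.6)² + (y + 46.7)² = 70.11²; (x − 3.5)² + (y + 54.9)² = 77.45²; (x − 14.0)² + (y + 35.4)² = 59.41².
Subtracting the A equation from the B and C equations removes the quadratic terms:
28.2 x − 16.4 y = -350.08
49.2 x + 22.6 y = 541.77
Solving the 2×2 system: x ≈ 0.7, y ≈ 22.5 km.
Check against A (with the unrounded x, y): √((x + 10.6)²+(y + 46.7)²) = 70.12 ≈ 70.11 km. ✓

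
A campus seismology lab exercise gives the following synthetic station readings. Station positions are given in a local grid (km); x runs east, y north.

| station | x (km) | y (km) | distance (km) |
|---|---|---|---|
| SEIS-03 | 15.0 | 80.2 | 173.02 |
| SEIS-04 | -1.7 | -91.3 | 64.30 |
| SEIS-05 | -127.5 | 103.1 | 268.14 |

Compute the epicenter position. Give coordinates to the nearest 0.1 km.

Circle about each station: (x − 15.0)² + (y − 80.2)² = 173.02²; (x + 1.7)² + (y + 91.3)² = 64.30²; (x + 127.5)² + (y − 103.1)² = 268.14².
Subtracting the SEIS-03 equation from the SEIS-04 and SEIS-05 equations removes the quadratic terms:
-33.4 x − 343.0 y = 27482.97
-285.0 x + 45.8 y = -21734.32
Solving the 2×2 system: x ≈ 62.4, y ≈ -86.2 km.

(62.4, -86.2)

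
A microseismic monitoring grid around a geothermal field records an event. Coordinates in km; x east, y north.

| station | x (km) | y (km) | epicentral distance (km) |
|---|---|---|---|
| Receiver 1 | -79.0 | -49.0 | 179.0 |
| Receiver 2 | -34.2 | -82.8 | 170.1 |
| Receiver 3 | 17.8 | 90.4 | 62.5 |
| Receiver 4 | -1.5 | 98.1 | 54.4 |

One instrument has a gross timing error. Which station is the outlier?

Solve using three stations at a time. Using Receiver 1, Receiver 2, Receiver 3 (subtract circle equations pairwise → linear system) gives (x, y) ≈ (67.9, 53.2).
Distances from that point to each station vs reported:
  Receiver 1: calculated 179.0 vs reported 179.0 → residual 0.0 km
  Receiver 2: calculated 170.1 vs reported 170.1 → residual 0.0 km
  Receiver 3: calculated 62.4 vs reported 62.5 → residual 0.1 km
  Receiver 4: calculated 82.7 vs reported 54.4 → residual 28.3 km
Receiver 1, Receiver 2, Receiver 3 are mutually consistent (residuals ≈ 0); Receiver 4 is off by 28.3 km.

Receiver 4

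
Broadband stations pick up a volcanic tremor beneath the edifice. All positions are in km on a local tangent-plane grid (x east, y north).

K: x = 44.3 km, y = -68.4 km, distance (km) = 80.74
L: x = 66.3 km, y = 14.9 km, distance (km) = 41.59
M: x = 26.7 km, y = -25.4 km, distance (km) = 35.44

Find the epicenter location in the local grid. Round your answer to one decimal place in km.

Circle about each station: (x − 44.3)² + (y + 68.4)² = 80.74²; (x − 66.3)² + (y − 14.9)² = 41.59²; (x − 26.7)² + (y + 25.4)² = 35.44².
Subtracting the K equation from the L and M equations removes the quadratic terms:
44.0 x + 166.6 y = 2765.87
-35.2 x + 86.0 y = -20.05
Solving the 2×2 system: x ≈ 25.0, y ≈ 10.0 km.

x ≈ 25.0 km, y ≈ 10.0 km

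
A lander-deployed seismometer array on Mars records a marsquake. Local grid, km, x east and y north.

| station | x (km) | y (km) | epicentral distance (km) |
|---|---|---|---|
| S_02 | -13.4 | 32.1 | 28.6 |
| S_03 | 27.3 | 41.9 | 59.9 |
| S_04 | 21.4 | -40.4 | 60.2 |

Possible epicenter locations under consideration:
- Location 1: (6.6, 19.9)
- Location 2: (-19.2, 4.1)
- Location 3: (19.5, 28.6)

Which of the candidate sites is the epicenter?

For each candidate, compare |candidate − station| to the reported distance:
Location 1: residuals S_02 5.2, S_03 29.7, S_04 1.9 → max 29.7 km
Location 2: residuals S_02 0.0, S_03 0.0, S_04 0.0 → max 0.0 km
Location 3: residuals S_02 4.5, S_03 44.5, S_04 8.8 → max 44.5 km
Only Location 2 has all residuals ≈ 0.

Location 2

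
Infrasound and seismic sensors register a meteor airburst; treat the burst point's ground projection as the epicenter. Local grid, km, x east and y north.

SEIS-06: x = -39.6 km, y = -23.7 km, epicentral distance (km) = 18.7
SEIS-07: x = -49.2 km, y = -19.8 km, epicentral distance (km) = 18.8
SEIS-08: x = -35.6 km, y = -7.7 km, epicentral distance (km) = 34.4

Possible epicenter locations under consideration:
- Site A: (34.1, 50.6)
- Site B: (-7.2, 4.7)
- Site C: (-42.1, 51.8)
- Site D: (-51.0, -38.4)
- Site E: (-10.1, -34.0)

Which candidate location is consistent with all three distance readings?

For each candidate, compare |candidate − station| to the reported distance:
Site A: residuals SEIS-06 86.0, SEIS-07 90.3, SEIS-08 56.5 → max 90.3 km
Site B: residuals SEIS-06 24.4, SEIS-07 29.8, SEIS-08 3.4 → max 29.8 km
Site C: residuals SEIS-06 56.8, SEIS-07 53.2, SEIS-08 25.5 → max 56.8 km
Site D: residuals SEIS-06 0.1, SEIS-07 0.1, SEIS-08 0.1 → max 0.1 km
Site E: residuals SEIS-06 12.5, SEIS-07 22.8, SEIS-08 2.2 → max 22.8 km
Only Site D has all residuals ≈ 0.

Site D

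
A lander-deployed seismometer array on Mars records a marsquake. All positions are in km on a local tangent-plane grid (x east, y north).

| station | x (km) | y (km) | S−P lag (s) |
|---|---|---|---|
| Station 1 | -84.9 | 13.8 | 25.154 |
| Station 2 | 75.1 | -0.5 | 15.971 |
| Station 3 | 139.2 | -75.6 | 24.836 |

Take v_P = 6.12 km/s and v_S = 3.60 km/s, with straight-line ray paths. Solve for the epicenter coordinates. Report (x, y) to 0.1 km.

97.0 km east, 137.4 km north

Distance from S−P lag: d = Δt · v_P v_S / (v_P − v_S) = Δt · (6.12·3.60)/(6.12−3.60) ≈ 8.7429·Δt.
So d_Station 1 = 219.92, d_Station 2 = 139.63, d_Station 3 = 217.14 km.
Circle about each station: (x + 84.9)² + (y − 13.8)² = 219.92²; (x − 75.1)² + (y + 0.5)² = 139.63²; (x − 139.2)² + (y + 75.6)² = 217.14².
Subtracting pairs of circle equations eliminates x²+y² and gives linear equations (the radical axes):
320.0 x − 28.6 y = 27110.08
448.2 x − 178.8 y = 18908.58
Solving the 2×2 system: x ≈ 97.0, y ≈ 137.4 km.
Check against Station 1 (with the unrounded x, y): √((x + 84.9)²+(y − 13.8)²) = 219.92 ≈ 219.92 km. ✓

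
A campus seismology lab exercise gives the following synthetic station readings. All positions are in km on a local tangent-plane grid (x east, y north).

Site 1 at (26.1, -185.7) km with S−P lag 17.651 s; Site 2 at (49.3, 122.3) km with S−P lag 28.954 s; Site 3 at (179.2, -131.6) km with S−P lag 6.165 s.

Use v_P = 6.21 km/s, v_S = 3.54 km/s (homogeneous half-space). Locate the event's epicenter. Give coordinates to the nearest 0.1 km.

Distance from S−P lag: d = Δt · v_P v_S / (v_P − v_S) = Δt · (6.21·3.54)/(6.21−3.54) ≈ 8.2335·Δt.
So d_Site 1 = 145.33, d_Site 2 = 238.39, d_Site 3 = 50.76 km.
Circle about each station: (x − 26.1)² + (y + 185.7)² = 145.33²; (x − 49.3)² + (y − 122.3)² = 238.39²; (x − 179.2)² + (y + 131.6)² = 50.76².
Subtracting the Site 1 equation from the Site 2 and Site 3 equations removes the quadratic terms:
46.4 x + 616.0 y = -53486.90
306.2 x + 108.2 y = 32809.73
Solving the 2×2 system: x ≈ 141.6, y ≈ -97.5 km.

141.6 km east, -97.5 km north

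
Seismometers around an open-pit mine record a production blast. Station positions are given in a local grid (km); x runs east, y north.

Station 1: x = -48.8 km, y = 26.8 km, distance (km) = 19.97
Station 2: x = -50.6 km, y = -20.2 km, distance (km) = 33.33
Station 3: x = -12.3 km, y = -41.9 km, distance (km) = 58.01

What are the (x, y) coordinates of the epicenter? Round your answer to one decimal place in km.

(-37.4, 10.4)

Circle about each station: (x + 48.8)² + (y − 26.8)² = 19.97²; (x + 50.6)² + (y + 20.2)² = 33.33²; (x + 12.3)² + (y + 41.9)² = 58.01².
Subtracting the Station 1 equation from the Station 2 and Station 3 equations removes the quadratic terms:
-3.6 x − 94.0 y = -843.37
73.0 x − 137.4 y = -4159.14
Solving the 2×2 system: x ≈ -37.4, y ≈ 10.4 km.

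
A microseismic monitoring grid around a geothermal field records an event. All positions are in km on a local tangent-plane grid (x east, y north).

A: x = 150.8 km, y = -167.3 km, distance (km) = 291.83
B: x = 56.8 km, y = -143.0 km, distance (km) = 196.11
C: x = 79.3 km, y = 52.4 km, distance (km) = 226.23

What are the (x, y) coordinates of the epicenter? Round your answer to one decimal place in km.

Circle about each station: (x − 150.8)² + (y + 167.3)² = 291.83²; (x − 56.8)² + (y + 143.0)² = 196.11²; (x − 79.3)² + (y − 52.4)² = 226.23².
Subtracting pairs of circle equations eliminates x²+y² and gives linear equations (the radical axes):
-188.0 x + 48.6 y = 19650.93
-143.0 x + 439.4 y = -7710.94
Solving the 2×2 system: x ≈ -119.1, y ≈ -56.3 km.

x ≈ -119.1 km, y ≈ -56.3 km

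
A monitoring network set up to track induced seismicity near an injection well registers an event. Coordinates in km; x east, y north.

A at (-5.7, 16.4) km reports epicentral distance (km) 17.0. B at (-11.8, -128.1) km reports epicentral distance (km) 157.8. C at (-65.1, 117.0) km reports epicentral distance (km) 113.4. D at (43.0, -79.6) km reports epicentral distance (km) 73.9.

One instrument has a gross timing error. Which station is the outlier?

D

Solve using three stations at a time. Using A, B, C (subtract circle equations pairwise → linear system) gives (x, y) ≈ (6.0, 28.7).
Distances from that point to each station vs reported:
  A: calculated 17.0 vs reported 17.0 → residual 0.0 km
  B: calculated 157.8 vs reported 157.8 → residual 0.0 km
  C: calculated 113.4 vs reported 113.4 → residual 0.0 km
  D: calculated 114.4 vs reported 73.9 → residual 40.5 km
A, B, C are mutually consistent (residuals ≈ 0); D is off by 40.5 km.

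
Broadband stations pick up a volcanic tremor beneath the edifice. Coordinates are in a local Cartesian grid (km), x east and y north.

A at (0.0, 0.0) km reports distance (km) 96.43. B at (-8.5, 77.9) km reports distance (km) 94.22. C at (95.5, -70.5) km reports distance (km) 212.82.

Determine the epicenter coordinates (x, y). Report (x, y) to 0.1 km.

x ≈ -90.9 km, y ≈ 32.2 km

Circle about each station: x² + y² = 96.43²; (x + 8.5)² + (y − 77.9)² = 94.22²; (x − 95.5)² + (y + 70.5)² = 212.82².
Subtracting the A equation from the B and C equations removes the quadratic terms:
-17.0 x + 155.8 y = 6562.00
191.0 x − 141.0 y = -21903.11
Solving the 2×2 system: x ≈ -90.9, y ≈ 32.2 km.
Check against A (with the unrounded x, y): √(x²+y²) = 96.44 ≈ 96.43 km. ✓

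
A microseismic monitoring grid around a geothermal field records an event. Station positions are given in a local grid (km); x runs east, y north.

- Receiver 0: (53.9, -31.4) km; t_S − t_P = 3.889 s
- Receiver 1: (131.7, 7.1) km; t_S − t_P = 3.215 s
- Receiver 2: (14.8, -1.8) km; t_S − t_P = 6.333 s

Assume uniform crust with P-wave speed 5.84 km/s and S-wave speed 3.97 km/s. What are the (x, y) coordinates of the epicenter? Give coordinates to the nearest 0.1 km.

93.3 km east, -3.6 km north

Distance from S−P lag: d = Δt · v_P v_S / (v_P − v_S) = Δt · (5.84·3.97)/(5.84−3.97) ≈ 12.3983·Δt.
So d_Receiver 0 = 48.22, d_Receiver 1 = 39.86, d_Receiver 2 = 78.52 km.
Circle about each station: (x − 53.9)² + (y + 31.4)² = 48.22²; (x − 131.7)² + (y − 7.1)² = 39.86²; (x − 14.8)² + (y + 1.8)² = 78.52².
Subtracting the Receiver 0 equation from the Receiver 1 and Receiver 2 equations removes the quadratic terms:
155.6 x + 77.0 y = 14240.48
-78.2 x + 59.2 y = -7509.11
Solving the 2×2 system: x ≈ 93.3, y ≈ -3.6 km.
Check against Receiver 0 (with the unrounded x, y): √((x − 53.9)²+(y + 31.4)²) = 48.22 ≈ 48.22 km. ✓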